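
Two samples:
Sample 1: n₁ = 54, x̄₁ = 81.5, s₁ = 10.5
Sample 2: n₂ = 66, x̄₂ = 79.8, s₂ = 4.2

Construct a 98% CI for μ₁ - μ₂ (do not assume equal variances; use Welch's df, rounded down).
(-1.92, 5.32)

Difference: x̄₁ - x̄₂ = 1.70
SE = √(s₁²/n₁ + s₂²/n₂) = √(10.5²/54 + 4.2²/66) = 1.5195
df = 66.85 → 66 (Welch–Satterthwaite, rounded down)
t* = 2.384

CI: 1.70 ± 2.384 · 1.5195 = 1.70 ± 3.62 = (-1.92, 5.32)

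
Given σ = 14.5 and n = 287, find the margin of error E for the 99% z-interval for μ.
Margin of error = 2.20

Margin of error = z* · σ/√n
= 2.576 · 14.5/√287
= 2.576 · 14.5/16.9411
= 2.20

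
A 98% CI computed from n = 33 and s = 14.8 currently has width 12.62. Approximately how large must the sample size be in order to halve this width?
n ≈ 132

CI width ∝ 1/√n
To reduce width by factor 2, need √n to grow by 2 → need 2² = 4 times as many samples.

Current: n = 33, width = 12.62
New: n = 132, width ≈ 6.07

Width reduced by factor of 12.62/6.07 = 2.08.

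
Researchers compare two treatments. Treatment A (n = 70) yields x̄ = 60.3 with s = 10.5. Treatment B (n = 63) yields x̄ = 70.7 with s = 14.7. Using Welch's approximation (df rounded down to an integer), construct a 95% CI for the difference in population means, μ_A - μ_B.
(-14.83, -5.97)

Difference: x̄₁ - x̄₂ = -10.40
SE = √(s₁²/n₁ + s₂²/n₂) = √(10.5²/70 + 14.7²/63) = 2.2372
df = 110.98 → 110 (Welch–Satterthwaite, rounded down)
t* = 1.982

CI: -10.40 ± 1.982 · 2.2372 = -10.40 ± 4.43 = (-14.83, -5.97)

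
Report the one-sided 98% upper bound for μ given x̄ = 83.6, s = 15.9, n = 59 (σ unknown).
μ ≤ 87.95

Upper bound (one-sided):
t* = 2.101 (one-sided for 98%)
Upper bound = x̄ + t* · s/√n = 83.6 + 2.101 · 15.9/√59 = 87.95

We are 98% confident that μ ≤ 87.95.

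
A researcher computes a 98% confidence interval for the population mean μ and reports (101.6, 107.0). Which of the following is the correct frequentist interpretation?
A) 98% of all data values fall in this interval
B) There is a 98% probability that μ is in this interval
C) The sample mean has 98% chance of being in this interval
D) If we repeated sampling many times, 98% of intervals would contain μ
D

A) Wrong — a CI is about the parameter μ, not individual data values.
B) Wrong — μ is fixed; the randomness lives in the interval, not in μ.
C) Wrong — x̄ is observed and sits in the interval by construction.
D) Correct — this is the frequentist long-run coverage interpretation.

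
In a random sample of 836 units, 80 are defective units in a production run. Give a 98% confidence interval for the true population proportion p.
(0.072, 0.119)

Proportion CI:
p̂ = 80/836 = 0.09569
SE = √(p̂(1-p̂)/n) = √(0.09569 · 0.90431 / 836) = 0.01017

z* = 2.326
Margin = z* · SE = 2.326 · 0.01017 = 0.0237

CI: 0.09569 ± 0.0237 = (0.072, 0.119)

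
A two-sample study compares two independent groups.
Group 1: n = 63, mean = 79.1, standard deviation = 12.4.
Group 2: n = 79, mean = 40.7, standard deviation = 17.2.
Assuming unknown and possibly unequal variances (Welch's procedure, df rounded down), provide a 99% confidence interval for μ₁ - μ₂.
(31.90, 44.90)

Difference: x̄₁ - x̄₂ = 38.40
SE = √(s₁²/n₁ + s₂²/n₂) = √(12.4²/63 + 17.2²/79) = 2.4871
df = 138.69 → 138 (Welch–Satterthwaite, rounded down)
t* = 2.612

CI: 38.40 ± 2.612 · 2.4871 = 38.40 ± 6.50 = (31.90, 44.90)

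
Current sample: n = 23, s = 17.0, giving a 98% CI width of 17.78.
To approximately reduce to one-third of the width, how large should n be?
n ≈ 207

CI width ∝ 1/√n
To reduce width by factor 3, need √n to grow by 3 → need 3² = 9 times as many samples.

Current: n = 23, width = 17.78
New: n = 207, width ≈ 5.54

Width reduced by factor of 17.78/5.54 = 3.21.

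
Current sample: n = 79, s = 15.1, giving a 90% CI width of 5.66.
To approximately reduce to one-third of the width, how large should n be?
n ≈ 711

CI width ∝ 1/√n
To reduce width by factor 3, need √n to grow by 3 → need 3² = 9 times as many samples.

Current: n = 79, width = 5.66
New: n = 711, width ≈ 1.87

Width reduced by factor of 5.66/1.87 = 3.03.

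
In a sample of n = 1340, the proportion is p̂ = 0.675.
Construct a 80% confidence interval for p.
(0.659, 0.691)

Proportion CI:
SE = √(p̂(1-p̂)/n) = √(0.675 · 0.325 / 1340) = 0.01280

z* = 1.282
Margin = z* · SE = 1.282 · 0.01280 = 0.0164

CI: 0.675 ± 0.0164 = (0.659, 0.691)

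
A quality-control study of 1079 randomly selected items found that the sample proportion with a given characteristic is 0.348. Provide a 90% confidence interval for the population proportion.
(0.324, 0.372)

Proportion CI:
SE = √(p̂(1-p̂)/n) = √(0.348 · 0.652 / 1079) = 0.01450

z* = 1.645
Margin = z* · SE = 1.645 · 0.01450 = 0.0239

CI: 0.348 ± 0.0239 = (0.324, 0.372)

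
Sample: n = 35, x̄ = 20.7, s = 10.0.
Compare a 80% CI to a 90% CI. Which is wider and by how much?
90% CI is wider by 1.30

df = 34
80% CI: t* = 1.307, (18.49, 22.91), width = 2 · t* · s/√n = 4.42
90% CI: t* = 1.691, (17.84, 23.56), width = 2 · t* · s/√n = 5.72

The 90% CI is wider by 5.72 - 4.42 = 1.30.
Higher confidence requires a wider interval.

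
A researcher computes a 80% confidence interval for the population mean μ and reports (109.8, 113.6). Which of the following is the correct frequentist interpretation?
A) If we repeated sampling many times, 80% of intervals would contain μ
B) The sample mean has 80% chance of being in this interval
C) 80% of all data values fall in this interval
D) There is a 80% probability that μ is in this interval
A

A) Correct — this is the frequentist long-run coverage interpretation.
B) Wrong — x̄ is observed and sits in the interval by construction.
C) Wrong — a CI is about the parameter μ, not individual data values.
D) Wrong — μ is fixed; the randomness lives in the interval, not in μ.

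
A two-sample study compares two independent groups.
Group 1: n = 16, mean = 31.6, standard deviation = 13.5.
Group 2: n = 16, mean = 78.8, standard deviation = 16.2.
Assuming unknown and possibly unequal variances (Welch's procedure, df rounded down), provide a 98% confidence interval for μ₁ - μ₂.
(-60.18, -34.22)

Difference: x̄₁ - x̄₂ = -47.20
SE = √(s₁²/n₁ + s₂²/n₂) = √(13.5²/16 + 16.2²/16) = 5.2719
df = 29.06 → 29 (Welch–Satterthwaite, rounded down)
t* = 2.462

CI: -47.20 ± 2.462 · 5.2719 = -47.20 ± 12.98 = (-60.18, -34.22)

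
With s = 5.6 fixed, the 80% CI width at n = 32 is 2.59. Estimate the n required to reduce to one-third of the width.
n ≈ 288

CI width ∝ 1/√n
To reduce width by factor 3, need √n to grow by 3 → need 3² = 9 times as many samples.

Current: n = 32, width = 2.59
New: n = 288, width ≈ 0.85

Width reduced by factor of 2.59/0.85 = 3.05.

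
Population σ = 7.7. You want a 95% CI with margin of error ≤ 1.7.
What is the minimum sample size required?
n ≥ 79

For margin E ≤ 1.7:
n ≥ (z* · σ / E)²
n ≥ (1.960 · 7.7 / 1.7)²
n ≥ 78.81

Minimum n = 79 (rounding up)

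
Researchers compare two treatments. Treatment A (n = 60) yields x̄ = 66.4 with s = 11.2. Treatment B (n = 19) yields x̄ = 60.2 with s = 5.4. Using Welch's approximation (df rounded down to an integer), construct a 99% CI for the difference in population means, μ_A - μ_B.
(1.14, 11.26)

Difference: x̄₁ - x̄₂ = 6.20
SE = √(s₁²/n₁ + s₂²/n₂) = √(11.2²/60 + 5.4²/19) = 1.9040
df = 64.13 → 64 (Welch–Satterthwaite, rounded down)
t* = 2.655

CI: 6.20 ± 2.655 · 1.9040 = 6.20 ± 5.06 = (1.14, 11.26)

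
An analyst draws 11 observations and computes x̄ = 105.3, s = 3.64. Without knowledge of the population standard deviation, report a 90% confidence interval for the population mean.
(103.31, 107.29)

t-interval (σ unknown):
df = n - 1 = 10
t* = 1.812 for 90% confidence

Margin of error = t* · s/√n = 1.812 · 3.64/√11 = 1.99

CI: (103.31, 107.29)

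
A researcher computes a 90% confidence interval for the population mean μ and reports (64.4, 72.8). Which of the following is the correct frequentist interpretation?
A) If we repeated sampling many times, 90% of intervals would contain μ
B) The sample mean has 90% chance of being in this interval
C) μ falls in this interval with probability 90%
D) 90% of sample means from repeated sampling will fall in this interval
A

A) Correct — this is the frequentist long-run coverage interpretation.
B) Wrong — x̄ is observed and sits in the interval by construction.
C) Wrong — μ is fixed; the randomness lives in the interval, not in μ.
D) Wrong — coverage applies to intervals containing μ, not to future x̄ values.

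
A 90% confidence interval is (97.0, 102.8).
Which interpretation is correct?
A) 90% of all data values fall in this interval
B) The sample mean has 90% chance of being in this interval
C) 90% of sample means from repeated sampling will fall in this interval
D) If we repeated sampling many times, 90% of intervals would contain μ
D

A) Wrong — a CI is about the parameter μ, not individual data values.
B) Wrong — x̄ is observed and sits in the interval by construction.
C) Wrong — coverage applies to intervals containing μ, not to future x̄ values.
D) Correct — this is the frequentist long-run coverage interpretation.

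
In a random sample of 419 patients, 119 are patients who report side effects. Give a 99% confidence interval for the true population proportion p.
(0.227, 0.341)

Proportion CI:
p̂ = 119/419 = 0.28401
SE = √(p̂(1-p̂)/n) = √(0.28401 · 0.71599 / 419) = 0.02203

z* = 2.576
Margin = z* · SE = 2.576 · 0.02203 = 0.0567

CI: 0.28401 ± 0.0567 = (0.227, 0.341)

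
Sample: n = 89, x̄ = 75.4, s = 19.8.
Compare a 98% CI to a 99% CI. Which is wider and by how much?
99% CI is wider by 1.11

df = 88
98% CI: t* = 2.369, (70.43, 80.37), width = 2 · t* · s/√n = 9.94
99% CI: t* = 2.633, (69.87, 80.93), width = 2 · t* · s/√n = 11.05

The 99% CI is wider by 11.05 - 9.94 = 1.11.
Higher confidence requires a wider interval.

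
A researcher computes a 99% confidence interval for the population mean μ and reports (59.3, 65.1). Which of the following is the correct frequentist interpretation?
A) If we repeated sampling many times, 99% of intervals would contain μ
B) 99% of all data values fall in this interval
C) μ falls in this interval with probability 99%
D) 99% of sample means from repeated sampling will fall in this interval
A

A) Correct — this is the frequentist long-run coverage interpretation.
B) Wrong — a CI is about the parameter μ, not individual data values.
C) Wrong — μ is fixed; the randomness lives in the interval, not in μ.
D) Wrong — coverage applies to intervals containing μ, not to future x̄ values.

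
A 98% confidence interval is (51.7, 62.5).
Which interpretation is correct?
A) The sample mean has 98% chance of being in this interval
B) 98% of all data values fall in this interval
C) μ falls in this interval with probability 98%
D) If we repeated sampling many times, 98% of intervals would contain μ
D

A) Wrong — x̄ is observed and sits in the interval by construction.
B) Wrong — a CI is about the parameter μ, not individual data values.
C) Wrong — μ is fixed; the randomness lives in the interval, not in μ.
D) Correct — this is the frequentist long-run coverage interpretation.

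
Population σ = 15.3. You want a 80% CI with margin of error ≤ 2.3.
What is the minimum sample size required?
n ≥ 73

For margin E ≤ 2.3:
n ≥ (z* · σ / E)²
n ≥ (1.282 · 15.3 / 2.3)²
n ≥ 72.73

Minimum n = 73 (rounding up)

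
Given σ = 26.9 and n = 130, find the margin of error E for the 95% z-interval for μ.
Margin of error = 4.62

Margin of error = z* · σ/√n
= 1.960 · 26.9/√130
= 1.960 · 26.9/11.4018
= 4.62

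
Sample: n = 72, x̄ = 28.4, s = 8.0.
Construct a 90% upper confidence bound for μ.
μ ≤ 29.62

Upper bound (one-sided):
t* = 1.294 (one-sided for 90%)
Upper bound = x̄ + t* · s/√n = 28.4 + 1.294 · 8.0/√72 = 29.62

We are 90% confident that μ ≤ 29.62.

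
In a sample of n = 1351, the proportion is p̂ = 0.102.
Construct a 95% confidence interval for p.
(0.086, 0.118)

Proportion CI:
SE = √(p̂(1-p̂)/n) = √(0.102 · 0.898 / 1351) = 0.00823

z* = 1.960
Margin = z* · SE = 1.960 · 0.00823 = 0.0161

CI: 0.102 ± 0.0161 = (0.086, 0.118)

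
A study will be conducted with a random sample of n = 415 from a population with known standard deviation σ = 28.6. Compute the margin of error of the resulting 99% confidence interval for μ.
Margin of error = 3.62

Margin of error = z* · σ/√n
= 2.576 · 28.6/√415
= 2.576 · 28.6/20.3715
= 3.62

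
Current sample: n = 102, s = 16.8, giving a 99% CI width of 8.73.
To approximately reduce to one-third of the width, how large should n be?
n ≈ 918

CI width ∝ 1/√n
To reduce width by factor 3, need √n to grow by 3 → need 3² = 9 times as many samples.

Current: n = 102, width = 8.73
New: n = 918, width ≈ 2.86

Width reduced by factor of 8.73/2.86 = 3.05.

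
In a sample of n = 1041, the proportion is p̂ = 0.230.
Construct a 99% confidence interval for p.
(0.196, 0.264)

Proportion CI:
SE = √(p̂(1-p̂)/n) = √(0.230 · 0.770 / 1041) = 0.01304

z* = 2.576
Margin = z* · SE = 2.576 · 0.01304 = 0.0336

CI: 0.230 ± 0.0336 = (0.196, 0.264)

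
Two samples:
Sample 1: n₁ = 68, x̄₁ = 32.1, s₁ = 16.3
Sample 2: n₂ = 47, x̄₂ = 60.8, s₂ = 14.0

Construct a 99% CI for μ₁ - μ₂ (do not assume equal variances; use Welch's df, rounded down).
(-36.15, -21.25)

Difference: x̄₁ - x̄₂ = -28.70
SE = √(s₁²/n₁ + s₂²/n₂) = √(16.3²/68 + 14.0²/47) = 2.8421
df = 107.68 → 107 (Welch–Satterthwaite, rounded down)
t* = 2.623

CI: -28.70 ± 2.623 · 2.8421 = -28.70 ± 7.45 = (-36.15, -21.25)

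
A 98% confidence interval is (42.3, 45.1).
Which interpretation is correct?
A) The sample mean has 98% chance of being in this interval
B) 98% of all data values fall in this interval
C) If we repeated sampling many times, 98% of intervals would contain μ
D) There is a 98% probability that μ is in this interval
C

A) Wrong — x̄ is observed and sits in the interval by construction.
B) Wrong — a CI is about the parameter μ, not individual data values.
C) Correct — this is the frequentist long-run coverage interpretation.
D) Wrong — μ is fixed; the randomness lives in the interval, not in μ.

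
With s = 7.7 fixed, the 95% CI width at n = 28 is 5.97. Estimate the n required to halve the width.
n ≈ 112

CI width ∝ 1/√n
To reduce width by factor 2, need √n to grow by 2 → need 2² = 4 times as many samples.

Current: n = 28, width = 5.97
New: n = 112, width ≈ 2.88

Width reduced by factor of 5.97/2.88 = 2.07.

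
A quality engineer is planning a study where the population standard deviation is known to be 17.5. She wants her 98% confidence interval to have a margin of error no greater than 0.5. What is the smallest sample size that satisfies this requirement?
n ≥ 6628

For margin E ≤ 0.5:
n ≥ (z* · σ / E)²
n ≥ (2.326 · 17.5 / 0.5)²
n ≥ 6627.59

Minimum n = 6628 (rounding up)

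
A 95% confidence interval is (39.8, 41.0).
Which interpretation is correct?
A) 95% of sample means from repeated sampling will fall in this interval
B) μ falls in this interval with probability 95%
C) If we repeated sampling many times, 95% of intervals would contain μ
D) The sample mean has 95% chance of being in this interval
C

A) Wrong — coverage applies to intervals containing μ, not to future x̄ values.
B) Wrong — μ is fixed; the randomness lives in the interval, not in μ.
C) Correct — this is the frequentist long-run coverage interpretation.
D) Wrong — x̄ is observed and sits in the interval by construction.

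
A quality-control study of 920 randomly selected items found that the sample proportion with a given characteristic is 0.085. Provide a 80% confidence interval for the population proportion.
(0.073, 0.097)

Proportion CI:
SE = √(p̂(1-p̂)/n) = √(0.085 · 0.915 / 920) = 0.00919

z* = 1.282
Margin = z* · SE = 1.282 · 0.00919 = 0.0118

CI: 0.085 ± 0.0118 = (0.073, 0.097)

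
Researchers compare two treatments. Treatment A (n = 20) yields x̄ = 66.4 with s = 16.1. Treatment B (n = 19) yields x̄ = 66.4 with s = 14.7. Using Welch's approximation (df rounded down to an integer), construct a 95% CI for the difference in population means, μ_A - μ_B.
(-10.00, 10.00)

Difference: x̄₁ - x̄₂ = 0.00
SE = √(s₁²/n₁ + s₂²/n₂) = √(16.1²/20 + 14.7²/19) = 4.9329
df = 36.95 → 36 (Welch–Satterthwaite, rounded down)
t* = 2.028

CI: 0.00 ± 2.028 · 4.9329 = 0.00 ± 10.00 = (-10.00, 10.00)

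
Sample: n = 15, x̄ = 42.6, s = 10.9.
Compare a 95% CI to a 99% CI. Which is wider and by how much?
99% CI is wider by 4.69

df = 14
95% CI: t* = 2.145, (36.56, 48.64), width = 2 · t* · s/√n = 12.07
99% CI: t* = 2.977, (34.22, 50.98), width = 2 · t* · s/√n = 16.76

The 99% CI is wider by 16.76 - 12.07 = 4.69.
Higher confidence requires a wider interval.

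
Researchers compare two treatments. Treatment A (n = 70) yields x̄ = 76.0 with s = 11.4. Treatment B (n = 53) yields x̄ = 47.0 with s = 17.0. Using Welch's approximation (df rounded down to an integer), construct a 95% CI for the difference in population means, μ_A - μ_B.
(23.63, 34.37)

Difference: x̄₁ - x̄₂ = 29.00
SE = √(s₁²/n₁ + s₂²/n₂) = √(11.4²/70 + 17.0²/53) = 2.7036
df = 85.93 → 85 (Welch–Satterthwaite, rounded down)
t* = 1.988

CI: 29.00 ± 1.988 · 2.7036 = 29.00 ± 5.37 = (23.63, 34.37)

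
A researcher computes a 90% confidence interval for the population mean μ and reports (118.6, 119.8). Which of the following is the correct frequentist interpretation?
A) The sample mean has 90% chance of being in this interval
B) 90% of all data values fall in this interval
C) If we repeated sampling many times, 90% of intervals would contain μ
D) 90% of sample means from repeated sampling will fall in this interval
C

A) Wrong — x̄ is observed and sits in the interval by construction.
B) Wrong — a CI is about the parameter μ, not individual data values.
C) Correct — this is the frequentist long-run coverage interpretation.
D) Wrong — coverage applies to intervals containing μ, not to future x̄ values.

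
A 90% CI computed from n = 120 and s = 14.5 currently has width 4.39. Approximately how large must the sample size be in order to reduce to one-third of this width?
n ≈ 1080

CI width ∝ 1/√n
To reduce width by factor 3, need √n to grow by 3 → need 3² = 9 times as many samples.

Current: n = 120, width = 4.39
New: n = 1080, width ≈ 1.45

Width reduced by factor of 4.39/1.45 = 3.03.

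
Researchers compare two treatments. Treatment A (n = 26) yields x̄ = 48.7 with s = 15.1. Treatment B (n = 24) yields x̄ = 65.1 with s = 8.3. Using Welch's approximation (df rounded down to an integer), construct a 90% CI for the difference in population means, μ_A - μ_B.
(-22.15, -10.65)

Difference: x̄₁ - x̄₂ = -16.40
SE = √(s₁²/n₁ + s₂²/n₂) = √(15.1²/26 + 8.3²/24) = 3.4117
df = 39.45 → 39 (Welch–Satterthwaite, rounded down)
t* = 1.685

CI: -16.40 ± 1.685 · 3.4117 = -16.40 ± 5.75 = (-22.15, -10.65)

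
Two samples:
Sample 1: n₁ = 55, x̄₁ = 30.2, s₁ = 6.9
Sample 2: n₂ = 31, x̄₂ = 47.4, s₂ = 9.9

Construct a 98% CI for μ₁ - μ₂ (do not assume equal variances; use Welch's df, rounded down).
(-22.04, -12.36)

Difference: x̄₁ - x̄₂ = -17.20
SE = √(s₁²/n₁ + s₂²/n₂) = √(6.9²/55 + 9.9²/31) = 2.0068
df = 46.73 → 46 (Welch–Satterthwaite, rounded down)
t* = 2.410

CI: -17.20 ± 2.410 · 2.0068 = -17.20 ± 4.84 = (-22.04, -12.36)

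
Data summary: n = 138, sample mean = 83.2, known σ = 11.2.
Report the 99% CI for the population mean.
(80.74, 85.66)

z-interval (σ known):
z* = 2.576 for 99% confidence

Margin of error = z* · σ/√n = 2.576 · 11.2/√138 = 2.46

CI: (83.2 - 2.46, 83.2 + 2.46) = (80.74, 85.66)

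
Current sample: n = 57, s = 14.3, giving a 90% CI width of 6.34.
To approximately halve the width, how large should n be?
n ≈ 228

CI width ∝ 1/√n
To reduce width by factor 2, need √n to grow by 2 → need 2² = 4 times as many samples.

Current: n = 57, width = 6.34
New: n = 228, width ≈ 3.13

Width reduced by factor of 6.34/3.13 = 2.03.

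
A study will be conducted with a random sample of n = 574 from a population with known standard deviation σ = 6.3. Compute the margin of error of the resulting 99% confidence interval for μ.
Margin of error = 0.68

Margin of error = z* · σ/√n
= 2.576 · 6.3/√574
= 2.576 · 6.3/23.9583
= 0.68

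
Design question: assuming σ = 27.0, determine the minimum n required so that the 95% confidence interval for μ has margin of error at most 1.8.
n ≥ 865

For margin E ≤ 1.8:
n ≥ (z* · σ / E)²
n ≥ (1.960 · 27.0 / 1.8)²
n ≥ 864.36

Minimum n = 865 (rounding up)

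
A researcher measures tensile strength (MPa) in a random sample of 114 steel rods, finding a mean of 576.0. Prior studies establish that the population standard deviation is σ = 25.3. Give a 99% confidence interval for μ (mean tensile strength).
(569.90, 582.10)

z-interval (σ known):
z* = 2.576 for 99% confidence

Margin of error = z* · σ/√n = 2.576 · 25.3/√114 = 6.10

CI: (576.0 - 6.10, 576.0 + 6.10) = (569.90, 582.10)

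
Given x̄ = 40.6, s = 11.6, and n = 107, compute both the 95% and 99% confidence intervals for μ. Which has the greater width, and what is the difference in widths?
99% CI is wider by 1.43

df = 106
95% CI: t* = 1.983, (38.38, 42.82), width = 2 · t* · s/√n = 4.45
99% CI: t* = 2.623, (37.66, 43.54), width = 2 · t* · s/√n = 5.88

The 99% CI is wider by 5.88 - 4.45 = 1.43.
Higher confidence requires a wider interval.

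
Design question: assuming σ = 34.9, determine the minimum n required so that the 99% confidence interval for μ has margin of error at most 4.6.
n ≥ 382

For margin E ≤ 4.6:
n ≥ (z* · σ / E)²
n ≥ (2.576 · 34.9 / 4.6)²
n ≥ 381.97

Minimum n = 382 (rounding up)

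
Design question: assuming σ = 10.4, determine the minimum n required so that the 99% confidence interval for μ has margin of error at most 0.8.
n ≥ 1122

For margin E ≤ 0.8:
n ≥ (z* · σ / E)²
n ≥ (2.576 · 10.4 / 0.8)²
n ≥ 1121.45

Minimum n = 1122 (rounding up)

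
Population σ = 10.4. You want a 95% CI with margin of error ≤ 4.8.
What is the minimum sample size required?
n ≥ 19

For margin E ≤ 4.8:
n ≥ (z* · σ / E)²
n ≥ (1.960 · 10.4 / 4.8)²
n ≥ 18.03

Minimum n = 19 (rounding up)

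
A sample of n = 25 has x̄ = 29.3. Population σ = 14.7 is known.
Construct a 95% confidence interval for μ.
(23.54, 35.06)

z-interval (σ known):
z* = 1.960 for 95% confidence

Margin of error = z* · σ/√n = 1.960 · 14.7/√25 = 5.76

CI: (29.3 - 5.76, 29.3 + 5.76) = (23.54, 35.06)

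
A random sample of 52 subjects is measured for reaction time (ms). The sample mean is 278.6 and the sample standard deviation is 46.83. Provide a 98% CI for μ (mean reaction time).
(263.00, 294.20)

t-interval (σ unknown):
df = n - 1 = 51
t* = 2.402 for 98% confidence

Margin of error = t* · s/√n = 2.402 · 46.83/√52 = 15.60

CI: (263.00, 294.20)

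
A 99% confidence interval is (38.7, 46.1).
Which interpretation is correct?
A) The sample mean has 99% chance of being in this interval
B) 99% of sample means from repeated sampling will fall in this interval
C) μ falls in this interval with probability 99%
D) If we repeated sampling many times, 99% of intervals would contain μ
D

A) Wrong — x̄ is observed and sits in the interval by construction.
B) Wrong — coverage applies to intervals containing μ, not to future x̄ values.
C) Wrong — μ is fixed; the randomness lives in the interval, not in μ.
D) Correct — this is the frequentist long-run coverage interpretation.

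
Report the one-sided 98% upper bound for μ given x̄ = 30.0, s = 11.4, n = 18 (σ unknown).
μ ≤ 35.98

Upper bound (one-sided):
t* = 2.224 (one-sided for 98%)
Upper bound = x̄ + t* · s/√n = 30.0 + 2.224 · 11.4/√18 = 35.98

We are 98% confident that μ ≤ 35.98.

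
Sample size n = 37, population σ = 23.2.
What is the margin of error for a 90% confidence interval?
Margin of error = 6.27

Margin of error = z* · σ/√n
= 1.645 · 23.2/√37
= 1.645 · 23.2/6.0828
= 6.27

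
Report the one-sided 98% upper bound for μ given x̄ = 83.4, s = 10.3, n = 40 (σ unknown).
μ ≤ 86.86

Upper bound (one-sided):
t* = 2.125 (one-sided for 98%)
Upper bound = x̄ + t* · s/√n = 83.4 + 2.125 · 10.3/√40 = 86.86

We are 98% confident that μ ≤ 86.86.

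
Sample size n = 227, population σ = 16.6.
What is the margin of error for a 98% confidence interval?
Margin of error = 2.56

Margin of error = z* · σ/√n
= 2.326 · 16.6/√227
= 2.326 · 16.6/15.0665
= 2.56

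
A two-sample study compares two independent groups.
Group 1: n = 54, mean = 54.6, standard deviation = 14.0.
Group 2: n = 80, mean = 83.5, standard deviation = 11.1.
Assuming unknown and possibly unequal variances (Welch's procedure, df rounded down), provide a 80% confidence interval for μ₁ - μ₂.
(-31.84, -25.96)

Difference: x̄₁ - x̄₂ = -28.90
SE = √(s₁²/n₁ + s₂²/n₂) = √(14.0²/54 + 11.1²/80) = 2.2737
df = 95.93 → 95 (Welch–Satterthwaite, rounded down)
t* = 1.291

CI: -28.90 ± 1.291 · 2.2737 = -28.90 ± 2.94 = (-31.84, -25.96)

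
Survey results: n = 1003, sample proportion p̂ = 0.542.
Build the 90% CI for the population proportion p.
(0.516, 0.568)

Proportion CI:
SE = √(p̂(1-p̂)/n) = √(0.542 · 0.458 / 1003) = 0.01573

z* = 1.645
Margin = z* · SE = 1.645 · 0.01573 = 0.0259

CI: 0.542 ± 0.0259 = (0.516, 0.568)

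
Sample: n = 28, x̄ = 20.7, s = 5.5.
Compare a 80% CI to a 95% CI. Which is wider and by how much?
95% CI is wider by 1.54

df = 27
80% CI: t* = 1.314, (19.33, 22.07), width = 2 · t* · s/√n = 2.73
95% CI: t* = 2.052, (18.57, 22.83), width = 2 · t* · s/√n = 4.27

The 95% CI is wider by 4.27 - 2.73 = 1.54.
Higher confidence requires a wider interval.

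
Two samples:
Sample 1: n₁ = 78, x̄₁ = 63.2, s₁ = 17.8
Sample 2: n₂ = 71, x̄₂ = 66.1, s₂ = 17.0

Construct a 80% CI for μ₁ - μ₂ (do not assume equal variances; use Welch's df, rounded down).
(-6.57, 0.77)

Difference: x̄₁ - x̄₂ = -2.90
SE = √(s₁²/n₁ + s₂²/n₂) = √(17.8²/78 + 17.0²/71) = 2.8517
df = 146.65 → 146 (Welch–Satterthwaite, rounded down)
t* = 1.287

CI: -2.90 ± 1.287 · 2.8517 = -2.90 ± 3.67 = (-6.57, 0.77)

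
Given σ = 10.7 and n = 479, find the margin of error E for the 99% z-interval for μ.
Margin of error = 1.26

Margin of error = z* · σ/√n
= 2.576 · 10.7/√479
= 2.576 · 10.7/21.8861
= 1.26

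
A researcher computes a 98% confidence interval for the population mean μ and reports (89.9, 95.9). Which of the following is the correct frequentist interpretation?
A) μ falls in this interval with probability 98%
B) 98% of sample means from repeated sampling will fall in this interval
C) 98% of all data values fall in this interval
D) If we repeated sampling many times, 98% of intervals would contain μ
D

A) Wrong — μ is fixed; the randomness lives in the interval, not in μ.
B) Wrong — coverage applies to intervals containing μ, not to future x̄ values.
C) Wrong — a CI is about the parameter μ, not individual data values.
D) Correct — this is the frequentist long-run coverage interpretation.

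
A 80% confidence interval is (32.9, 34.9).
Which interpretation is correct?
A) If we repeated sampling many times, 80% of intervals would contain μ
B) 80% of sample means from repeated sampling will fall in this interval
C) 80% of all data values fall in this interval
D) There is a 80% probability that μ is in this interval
A

A) Correct — this is the frequentist long-run coverage interpretation.
B) Wrong — coverage applies to intervals containing μ, not to future x̄ values.
C) Wrong — a CI is about the parameter μ, not individual data values.
D) Wrong — μ is fixed; the randomness lives in the interval, not in μ.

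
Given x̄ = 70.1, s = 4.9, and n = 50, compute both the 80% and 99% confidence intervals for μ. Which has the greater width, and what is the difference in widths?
99% CI is wider by 1.91

df = 49
80% CI: t* = 1.299, (69.20, 71.00), width = 2 · t* · s/√n = 1.80
99% CI: t* = 2.680, (68.24, 71.96), width = 2 · t* · s/√n = 3.71

The 99% CI is wider by 3.71 - 1.80 = 1.91.
Higher confidence requires a wider interval.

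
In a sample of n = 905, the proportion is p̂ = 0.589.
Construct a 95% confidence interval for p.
(0.557, 0.621)

Proportion CI:
SE = √(p̂(1-p̂)/n) = √(0.589 · 0.411 / 905) = 0.01636

z* = 1.960
Margin = z* · SE = 1.960 · 0.01636 = 0.0321

CI: 0.589 ± 0.0321 = (0.557, 0.621)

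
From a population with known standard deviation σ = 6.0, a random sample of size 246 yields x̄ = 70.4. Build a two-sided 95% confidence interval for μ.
(69.65, 71.15)

z-interval (σ known):
z* = 1.960 for 95% confidence

Margin of error = z* · σ/√n = 1.960 · 6.0/√246 = 0.75

CI: (70.4 - 0.75, 70.4 + 0.75) = (69.65, 71.15)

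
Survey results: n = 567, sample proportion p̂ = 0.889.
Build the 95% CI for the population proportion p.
(0.863, 0.915)

Proportion CI:
SE = √(p̂(1-p̂)/n) = √(0.889 · 0.111 / 567) = 0.01319

z* = 1.960
Margin = z* · SE = 1.960 · 0.01319 = 0.0259

CI: 0.889 ± 0.0259 = (0.863, 0.915)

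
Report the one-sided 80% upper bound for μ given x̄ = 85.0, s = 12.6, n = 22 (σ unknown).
μ ≤ 87.31

Upper bound (one-sided):
t* = 0.859 (one-sided for 80%)
Upper bound = x̄ + t* · s/√n = 85.0 + 0.859 · 12.6/√22 = 87.31

We are 80% confident that μ ≤ 87.31.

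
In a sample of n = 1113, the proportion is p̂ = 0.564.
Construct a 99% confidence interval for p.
(0.526, 0.602)

Proportion CI:
SE = √(p̂(1-p̂)/n) = √(0.564 · 0.436 / 1113) = 0.01486

z* = 2.576
Margin = z* · SE = 2.576 · 0.01486 = 0.0383

CI: 0.564 ± 0.0383 = (0.526, 0.602)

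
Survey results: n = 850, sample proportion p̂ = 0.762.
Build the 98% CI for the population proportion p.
(0.728, 0.796)

Proportion CI:
SE = √(p̂(1-p̂)/n) = √(0.762 · 0.238 / 850) = 0.01461

z* = 2.326
Margin = z* · SE = 2.326 · 0.01461 = 0.0340

CI: 0.762 ± 0.0340 = (0.728, 0.796)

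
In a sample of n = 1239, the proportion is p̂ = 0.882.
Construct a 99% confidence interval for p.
(0.858, 0.906)

Proportion CI:
SE = √(p̂(1-p̂)/n) = √(0.882 · 0.118 / 1239) = 0.00917

z* = 2.576
Margin = z* · SE = 2.576 · 0.00917 = 0.0236

CI: 0.882 ± 0.0236 = (0.858, 0.906)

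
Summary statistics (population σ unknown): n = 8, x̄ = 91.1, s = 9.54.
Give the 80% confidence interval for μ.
(86.33, 95.87)

t-interval (σ unknown):
df = n - 1 = 7
t* = 1.415 for 80% confidence

Margin of error = t* · s/√n = 1.415 · 9.54/√8 = 4.77

CI: (86.33, 95.87)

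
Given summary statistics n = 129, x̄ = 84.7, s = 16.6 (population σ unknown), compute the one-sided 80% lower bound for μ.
μ ≥ 83.47

Lower bound (one-sided):
t* = 0.844 (one-sided for 80%)
Lower bound = x̄ - t* · s/√n = 84.7 - 0.844 · 16.6/√129 = 83.47

We are 80% confident that μ ≥ 83.47.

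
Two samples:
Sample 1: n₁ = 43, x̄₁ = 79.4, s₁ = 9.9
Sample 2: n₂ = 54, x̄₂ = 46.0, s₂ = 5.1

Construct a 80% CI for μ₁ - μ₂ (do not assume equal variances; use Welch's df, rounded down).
(31.25, 35.55)

Difference: x̄₁ - x̄₂ = 33.40
SE = √(s₁²/n₁ + s₂²/n₂) = √(9.9²/43 + 5.1²/54) = 1.6616
df = 59.52 → 59 (Welch–Satterthwaite, rounded down)
t* = 1.296

CI: 33.40 ± 1.296 · 1.6616 = 33.40 ± 2.15 = (31.25, 35.55)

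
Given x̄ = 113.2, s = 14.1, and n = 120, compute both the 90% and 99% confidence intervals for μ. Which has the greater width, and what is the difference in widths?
99% CI is wider by 2.47

df = 119
90% CI: t* = 1.658, (111.07, 115.33), width = 2 · t* · s/√n = 4.27
99% CI: t* = 2.618, (109.83, 116.57), width = 2 · t* · s/√n = 6.74

The 99% CI is wider by 6.74 - 4.27 = 2.47.
Higher confidence requires a wider interval.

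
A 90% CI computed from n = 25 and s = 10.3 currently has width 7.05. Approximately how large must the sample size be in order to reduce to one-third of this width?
n ≈ 225

CI width ∝ 1/√n
To reduce width by factor 3, need √n to grow by 3 → need 3² = 9 times as many samples.

Current: n = 25, width = 7.05
New: n = 225, width ≈ 2.27

Width reduced by factor of 7.05/2.27 = 3.11.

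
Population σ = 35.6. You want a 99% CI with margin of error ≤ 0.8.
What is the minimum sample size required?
n ≥ 13141

For margin E ≤ 0.8:
n ≥ (z* · σ / E)²
n ≥ (2.576 · 35.6 / 0.8)²
n ≥ 13140.50

Minimum n = 13141 (rounding up)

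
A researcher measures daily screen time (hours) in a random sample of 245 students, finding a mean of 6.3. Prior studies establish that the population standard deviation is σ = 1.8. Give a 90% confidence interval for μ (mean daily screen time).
(6.11, 6.49)

z-interval (σ known):
z* = 1.645 for 90% confidence

Margin of error = z* · σ/√n = 1.645 · 1.8/√245 = 0.19

CI: (6.3 - 0.19, 6.3 + 0.19) = (6.11, 6.49)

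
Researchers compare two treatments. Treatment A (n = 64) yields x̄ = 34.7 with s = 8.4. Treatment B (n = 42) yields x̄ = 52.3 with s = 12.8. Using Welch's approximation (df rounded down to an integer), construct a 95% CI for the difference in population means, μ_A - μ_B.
(-22.07, -13.13)

Difference: x̄₁ - x̄₂ = -17.60
SE = √(s₁²/n₁ + s₂²/n₂) = √(8.4²/64 + 12.8²/42) = 2.2368
df = 64.12 → 64 (Welch–Satterthwaite, rounded down)
t* = 1.998

CI: -17.60 ± 1.998 · 2.2368 = -17.60 ± 4.47 = (-22.07, -13.13)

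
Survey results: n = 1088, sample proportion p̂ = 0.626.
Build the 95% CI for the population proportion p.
(0.597, 0.655)

Proportion CI:
SE = √(p̂(1-p̂)/n) = √(0.626 · 0.374 / 1088) = 0.01467

z* = 1.960
Margin = z* · SE = 1.960 · 0.01467 = 0.0288

CI: 0.626 ± 0.0288 = (0.597, 0.655)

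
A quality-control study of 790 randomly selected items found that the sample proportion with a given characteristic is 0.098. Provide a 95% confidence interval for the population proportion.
(0.077, 0.119)

Proportion CI:
SE = √(p̂(1-p̂)/n) = √(0.098 · 0.902 / 790) = 0.01058

z* = 1.960
Margin = z* · SE = 1.960 · 0.01058 = 0.0207

CI: 0.098 ± 0.0207 = (0.077, 0.119)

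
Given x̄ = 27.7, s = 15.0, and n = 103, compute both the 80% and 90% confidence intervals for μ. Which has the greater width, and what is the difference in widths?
90% CI is wider by 1.10

df = 102
80% CI: t* = 1.290, (25.79, 29.61), width = 2 · t* · s/√n = 3.81
90% CI: t* = 1.660, (25.25, 30.15), width = 2 · t* · s/√n = 4.91

The 90% CI is wider by 4.91 - 3.81 = 1.10.
Higher confidence requires a wider interval.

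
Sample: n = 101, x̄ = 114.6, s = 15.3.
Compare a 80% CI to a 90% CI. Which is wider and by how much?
90% CI is wider by 1.12

df = 100
80% CI: t* = 1.290, (112.64, 116.56), width = 2 · t* · s/√n = 3.93
90% CI: t* = 1.660, (112.07, 117.13), width = 2 · t* · s/√n = 5.05

The 90% CI is wider by 5.05 - 3.93 = 1.12.
Higher confidence requires a wider interval.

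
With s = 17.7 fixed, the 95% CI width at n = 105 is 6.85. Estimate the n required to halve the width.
n ≈ 420

CI width ∝ 1/√n
To reduce width by factor 2, need √n to grow by 2 → need 2² = 4 times as many samples.

Current: n = 105, width = 6.85
New: n = 420, width ≈ 3.40

Width reduced by factor of 6.85/3.40 = 2.01.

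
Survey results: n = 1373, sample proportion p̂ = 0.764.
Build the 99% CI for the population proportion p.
(0.734, 0.794)

Proportion CI:
SE = √(p̂(1-p̂)/n) = √(0.764 · 0.236 / 1373) = 0.01146

z* = 2.576
Margin = z* · SE = 2.576 · 0.01146 = 0.0295

CI: 0.764 ± 0.0295 = (0.734, 0.794)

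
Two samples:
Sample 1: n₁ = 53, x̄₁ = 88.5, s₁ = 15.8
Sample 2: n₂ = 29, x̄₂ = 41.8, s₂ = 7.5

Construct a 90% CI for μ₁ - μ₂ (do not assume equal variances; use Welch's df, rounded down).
(42.41, 50.99)

Difference: x̄₁ - x̄₂ = 46.70
SE = √(s₁²/n₁ + s₂²/n₂) = √(15.8²/53 + 7.5²/29) = 2.5787
df = 78.82 → 78 (Welch–Satterthwaite, rounded down)
t* = 1.665

CI: 46.70 ± 1.665 · 2.5787 = 46.70 ± 4.29 = (42.41, 50.99)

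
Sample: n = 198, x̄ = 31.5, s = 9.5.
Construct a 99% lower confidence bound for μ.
μ ≥ 29.92

Lower bound (one-sided):
t* = 2.345 (one-sided for 99%)
Lower bound = x̄ - t* · s/√n = 31.5 - 2.345 · 9.5/√198 = 29.92

We are 99% confident that μ ≥ 29.92.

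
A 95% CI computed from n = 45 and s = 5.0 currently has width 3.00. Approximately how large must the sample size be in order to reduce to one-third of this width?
n ≈ 405

CI width ∝ 1/√n
To reduce width by factor 3, need √n to grow by 3 → need 3² = 9 times as many samples.

Current: n = 45, width = 3.00
New: n = 405, width ≈ 0.98

Width reduced by factor of 3.00/0.98 = 3.06.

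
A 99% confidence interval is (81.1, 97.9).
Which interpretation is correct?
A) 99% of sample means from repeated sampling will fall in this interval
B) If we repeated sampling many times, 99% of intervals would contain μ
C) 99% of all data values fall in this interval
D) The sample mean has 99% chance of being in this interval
B

A) Wrong — coverage applies to intervals containing μ, not to future x̄ values.
B) Correct — this is the frequentist long-run coverage interpretation.
C) Wrong — a CI is about the parameter μ, not individual data values.
D) Wrong — x̄ is observed and sits in the interval by construction.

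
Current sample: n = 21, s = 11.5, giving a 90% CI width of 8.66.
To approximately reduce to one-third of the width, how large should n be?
n ≈ 189

CI width ∝ 1/√n
To reduce width by factor 3, need √n to grow by 3 → need 3² = 9 times as many samples.

Current: n = 21, width = 8.66
New: n = 189, width ≈ 2.77

Width reduced by factor of 8.66/2.77 = 3.13.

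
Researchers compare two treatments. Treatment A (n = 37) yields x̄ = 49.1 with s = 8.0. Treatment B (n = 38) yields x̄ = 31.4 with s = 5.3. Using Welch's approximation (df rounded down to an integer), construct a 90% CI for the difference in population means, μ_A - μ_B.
(15.08, 20.32)

Difference: x̄₁ - x̄₂ = 17.70
SE = √(s₁²/n₁ + s₂²/n₂) = √(8.0²/37 + 5.3²/38) = 1.5713
df = 62.28 → 62 (Welch–Satterthwaite, rounded down)
t* = 1.670

CI: 17.70 ± 1.670 · 1.5713 = 17.70 ± 2.62 = (15.08, 20.32)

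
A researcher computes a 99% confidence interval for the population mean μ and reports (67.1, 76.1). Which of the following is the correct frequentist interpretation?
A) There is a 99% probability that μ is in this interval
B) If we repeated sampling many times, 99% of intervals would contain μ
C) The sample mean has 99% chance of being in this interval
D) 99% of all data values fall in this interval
B

A) Wrong — μ is fixed; the randomness lives in the interval, not in μ.
B) Correct — this is the frequentist long-run coverage interpretation.
C) Wrong — x̄ is observed and sits in the interval by construction.
D) Wrong — a CI is about the parameter μ, not individual data values.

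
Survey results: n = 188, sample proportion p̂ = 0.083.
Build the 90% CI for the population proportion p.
(0.050, 0.116)

Proportion CI:
SE = √(p̂(1-p̂)/n) = √(0.083 · 0.917 / 188) = 0.02012

z* = 1.645
Margin = z* · SE = 1.645 · 0.02012 = 0.0331

CI: 0.083 ± 0.0331 = (0.050, 0.116)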